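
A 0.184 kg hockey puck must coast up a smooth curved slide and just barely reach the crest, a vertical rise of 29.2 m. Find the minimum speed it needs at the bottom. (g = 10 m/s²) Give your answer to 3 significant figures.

At the top it is momentarily at rest, so all KE converts to PE: ½mv² = mgh
v = √(2gh) = √(2 × 10 × 29.2) = 24.17 m/s

v = 24.2 m/s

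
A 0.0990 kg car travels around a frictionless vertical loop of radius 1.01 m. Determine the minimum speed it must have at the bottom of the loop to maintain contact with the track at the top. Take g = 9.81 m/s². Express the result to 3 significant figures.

At the top: mg = mv_top²/r ⇒ v_top² = gr = 9.908 m²/s²
Energy from bottom to top (height 2r): ½mv_bot² = ½mv_top² + mg(2r)
v_bot² = gr + 4gr = 5gr = 49.54
v_bot = √(5gr) = 7.039 m/s

v = 7.04 m/s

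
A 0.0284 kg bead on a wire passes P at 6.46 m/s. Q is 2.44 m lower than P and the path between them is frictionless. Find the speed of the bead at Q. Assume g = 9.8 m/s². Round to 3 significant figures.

Energy conservation between the two points: ½mv₀² + mgh = ½mv²
v² = v₀² + 2gh = (6.46)² + 2(9.8)(2.44) = 89.556
v = √89.556 = 9.463 m/s

v = 9.46 m/s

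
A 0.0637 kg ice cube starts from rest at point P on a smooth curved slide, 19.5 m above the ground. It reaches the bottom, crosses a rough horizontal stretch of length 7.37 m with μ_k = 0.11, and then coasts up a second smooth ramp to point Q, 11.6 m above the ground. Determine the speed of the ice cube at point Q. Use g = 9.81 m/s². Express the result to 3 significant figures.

v = 11.8 m/s

Energy at P: mgh₁ = (0.0637)(9.81)(19.5) = 12.185 J
Friction loss: W_f = μ_k mg d = 0.5066 J
At Q: ½mv² + mgh₂ = mgh₁ − W_f
½mv² = 12.185 − 0.5066 − 7.2488 = 4.4301 J
v = √(2 × 4.4301/0.0637) = 11.79 m/s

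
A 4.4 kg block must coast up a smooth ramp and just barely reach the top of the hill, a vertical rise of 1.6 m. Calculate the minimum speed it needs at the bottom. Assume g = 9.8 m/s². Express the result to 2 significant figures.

v = 5.6 m/s

At the top it is momentarily at rest, so all KE converts to PE: ½mv² = mgh
v = √(2gh) = √(2 × 9.8 × 1.6) = 5.600 m/s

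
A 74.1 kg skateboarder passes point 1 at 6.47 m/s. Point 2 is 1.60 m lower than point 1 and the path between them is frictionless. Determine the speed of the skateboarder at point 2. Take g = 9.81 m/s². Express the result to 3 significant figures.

By conservation of mechanical energy, ½mv₀² + mgh = ½mv²
v² = v₀² + 2gh = (6.47)² + 2(9.81)(1.60) = 73.253
v = √73.253 = 8.559 m/s

v = 8.56 m/s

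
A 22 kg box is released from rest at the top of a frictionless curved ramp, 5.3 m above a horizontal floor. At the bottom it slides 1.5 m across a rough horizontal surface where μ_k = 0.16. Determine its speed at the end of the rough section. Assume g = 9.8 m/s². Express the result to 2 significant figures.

v = 10 m/s

Applying the work–energy principle:
mgh = ½mv² + μ_k m g d
W_f = μ_k mg d = (0.16)(22)(9.8)(1.5) = 51.74 J
½mv² = mgh − W_f = 1142.7 − 51.74 = 1090.9 J
v = √(2 × 1090.9/22) = 9.959 m/s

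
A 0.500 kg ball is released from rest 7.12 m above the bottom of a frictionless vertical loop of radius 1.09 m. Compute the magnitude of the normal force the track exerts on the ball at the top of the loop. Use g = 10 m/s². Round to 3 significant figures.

Energy from release to top (height 2r): mgh = ½mv_top² + mg(2r)
v_top² = 2g(h − 2r) = 2(10)(7.12 − 2.180) = 98.800 m²/s²
At the top, both N and weight point toward the centre: N + mg = mv_top²/r
N = m(v_top²/r − g) = 0.500(98.800/1.09 − 10) = 40.32 N

N = 40.3 N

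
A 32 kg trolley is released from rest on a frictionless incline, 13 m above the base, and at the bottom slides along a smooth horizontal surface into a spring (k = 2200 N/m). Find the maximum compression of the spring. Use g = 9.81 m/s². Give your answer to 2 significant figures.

Energy conservation (no friction) from release to max compression: mgh = ½kx²
x = √(2mgh/k) = √(2 × 32 × 9.81 × 13 / 2200) = 1.926 m

x = 1.9 m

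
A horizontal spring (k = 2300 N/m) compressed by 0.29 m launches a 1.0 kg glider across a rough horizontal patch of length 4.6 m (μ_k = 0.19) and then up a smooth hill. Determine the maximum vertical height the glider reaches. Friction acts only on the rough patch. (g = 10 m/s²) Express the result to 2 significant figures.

h = 8.8 m

Spring energy: E₀ = ½kx² = ½(2300)(0.29)² = 96.715 J
Friction: W_f = μ_k mg d = (0.19)(1.0)(10)(4.6) = 8.740 J
Energy at base of ramp: E = 96.715 − 8.740 = 87.975 J
At max height all remaining energy is PE: mgh = E ⇒ h = E/(mg) = 87.975/(1.0 × 10) = 8.797 m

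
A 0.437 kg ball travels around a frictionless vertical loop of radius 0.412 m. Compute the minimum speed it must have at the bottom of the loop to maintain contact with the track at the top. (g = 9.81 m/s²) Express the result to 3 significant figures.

v = 4.50 m/s

At the top: mg = mv_top²/r ⇒ v_top² = gr = 4.042 m²/s²
Energy from bottom to top (height 2r): ½mv_bot² = ½mv_top² + mg(2r)
v_bot² = gr + 4gr = 5gr = 20.21
v_bot = √(5gr) = 4.495 m/s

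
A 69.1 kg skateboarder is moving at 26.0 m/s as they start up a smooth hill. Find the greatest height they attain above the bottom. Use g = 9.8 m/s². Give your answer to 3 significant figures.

h = 34.5 m

By energy conservation, ½mv² = mgh
h = v²/(2g) = 26.0²/(2 × 9.8) = 34.49 m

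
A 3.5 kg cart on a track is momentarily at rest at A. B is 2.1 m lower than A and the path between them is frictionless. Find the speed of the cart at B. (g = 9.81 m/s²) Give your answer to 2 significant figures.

v = 6.4 m/s

Energy conservation between the two points: mgh = ½mv²
v = √(2gh) = √(2 × 9.81 × 2.1) = √41.202 = 6.419 m/s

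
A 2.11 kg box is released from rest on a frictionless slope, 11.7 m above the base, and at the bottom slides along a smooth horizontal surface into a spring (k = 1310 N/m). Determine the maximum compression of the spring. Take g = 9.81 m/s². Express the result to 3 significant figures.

x = 0.608 m

Gravitational PE at the top equals spring PE at max compression: mgh = ½kx²
x = √(2mgh/k) = √(2 × 2.11 × 9.81 × 11.7 / 1310) = 0.6081 m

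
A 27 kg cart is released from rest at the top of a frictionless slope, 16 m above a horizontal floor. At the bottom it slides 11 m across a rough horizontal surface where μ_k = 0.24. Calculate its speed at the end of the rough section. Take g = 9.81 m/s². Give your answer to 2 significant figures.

Energy at the top = energy at the end + work done against friction:
mgh = ½mv² + μ_k m g d
W_f = μ_k mg d = (0.24)(27)(9.81)(11) = 699.3 J
½mv² = mgh − W_f = 4237.9 − 699.3 = 3538.7 J
v = √(2 × 3538.7/27) = 16.19 m/s

v = 16 m/s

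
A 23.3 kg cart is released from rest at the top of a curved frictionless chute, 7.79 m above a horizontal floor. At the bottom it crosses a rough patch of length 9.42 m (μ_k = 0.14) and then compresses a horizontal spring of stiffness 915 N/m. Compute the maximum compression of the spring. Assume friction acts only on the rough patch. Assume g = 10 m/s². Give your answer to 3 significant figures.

x = 1.82 m

Initial energy: E₁ = mgh = (23.3)(10)(7.79) = 1815.1 J
Friction removes W_f = μ_k mg d = (0.14)(23.3)(10)(9.42) = 307.3 J
Energy reaching the spring: E = 1815.1 − 307.3 = 1507.8 J
At max compression ½kx² = E ⇒ x = √(2E/k) = √(2 × 1507.8/915) = 1.815 m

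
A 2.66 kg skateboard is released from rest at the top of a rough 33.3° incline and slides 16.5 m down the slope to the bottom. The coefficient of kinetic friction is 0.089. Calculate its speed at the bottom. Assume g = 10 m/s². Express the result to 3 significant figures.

v = 12.5 m/s

Energy: mgh = ½mv² + W_f, with h = L sinθ and W_f = μ_k (mg cosθ) L
mgh = mgL sinθ = (2.66)(10)(16.5)sin33.3° = 240.97 J
W_f = μ_k mg cosθ · L = (0.089)(2.66)(10)cos33.3°·16.5 = 32.65 J
½mv² = 240.97 − 32.65 = 208.32 J
v = √(2 × 208.32/2.66) = 12.52 m/s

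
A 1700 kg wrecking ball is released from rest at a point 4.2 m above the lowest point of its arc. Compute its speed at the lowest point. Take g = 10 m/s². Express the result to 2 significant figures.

v = 9.2 m/s

Mechanical energy is conserved (no friction): mgh = ½mv²
v = √(2gh) = √(2 × 10 × 4.2) = √84.000 = 9.165 m/s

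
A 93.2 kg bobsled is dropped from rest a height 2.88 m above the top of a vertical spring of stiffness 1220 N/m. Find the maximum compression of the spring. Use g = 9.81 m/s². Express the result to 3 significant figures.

x = 2.96 m

Measuring PE from the top of the relaxed spring, at max compression the bobsled has dropped H + x with zero KE, so:
mg(H + x) = ½kx²
½(1220)x² − (93.2)(9.81)x − (93.2)(9.81)(2.88) = 0
610.0x² − 914.3x − 2633 = 0
x = [914.3 + √(835930 + 6.4249e+06)]/(2 × 610.0) = 2.958 m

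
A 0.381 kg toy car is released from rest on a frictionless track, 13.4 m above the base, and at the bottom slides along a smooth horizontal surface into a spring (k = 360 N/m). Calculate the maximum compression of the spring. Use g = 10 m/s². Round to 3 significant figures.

Gravitational PE at the top equals spring PE at max compression: mgh = ½kx²
x = √(2mgh/k) = √(2 × 0.381 × 10 × 13.4 / 360) = 0.5326 m

x = 0.533 m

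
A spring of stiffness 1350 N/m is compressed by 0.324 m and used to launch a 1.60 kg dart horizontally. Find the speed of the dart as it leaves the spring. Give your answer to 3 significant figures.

The dart leaves the spring when the spring is at natural length, so ½kx² = ½mv²
v = x√(k/m) = 0.324 × √(1350/1.60) = 9.411 m/s

v = 9.41 m/s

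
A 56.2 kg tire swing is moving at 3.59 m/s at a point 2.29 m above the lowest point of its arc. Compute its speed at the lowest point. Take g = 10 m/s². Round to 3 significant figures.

Mechanical energy is conserved (no friction): ½mv₀² + mgh = ½mv²
v² = v₀² + 2gh = (3.59)² + 2(10)(2.29) = 58.688
v = √58.688 = 7.661 m/s

v = 7.66 m/s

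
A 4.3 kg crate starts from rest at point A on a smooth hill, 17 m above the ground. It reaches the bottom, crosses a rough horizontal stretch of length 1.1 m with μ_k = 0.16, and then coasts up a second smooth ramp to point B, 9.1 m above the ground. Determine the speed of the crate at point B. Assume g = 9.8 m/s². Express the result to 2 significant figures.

Energy at A: mgh₁ = (4.3)(9.8)(17) = 716.38 J
Friction loss: W_f = μ_k mg d = 7.417 J
At B: ½mv² + mgh₂ = mgh₁ − W_f
½mv² = 716.38 − 7.417 − 383.47 = 325.49 J
v = √(2 × 325.49/4.3) = 12.30 m/s

v = 12 m/s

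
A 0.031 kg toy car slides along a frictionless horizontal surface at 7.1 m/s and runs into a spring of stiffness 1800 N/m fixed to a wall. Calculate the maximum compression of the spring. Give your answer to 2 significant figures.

x = 0.029 m

Conservation of energy between contact and max compression: ½mv² = ½kx²
x = v√(m/k) = 7.1 × √(0.031/1800) = 0.02946 m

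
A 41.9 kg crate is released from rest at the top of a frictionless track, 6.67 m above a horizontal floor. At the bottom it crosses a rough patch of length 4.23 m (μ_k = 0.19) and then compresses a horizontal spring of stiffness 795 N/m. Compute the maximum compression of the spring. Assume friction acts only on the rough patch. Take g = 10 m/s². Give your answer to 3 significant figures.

x = 2.49 m

Initial energy: E₁ = mgh = (41.9)(10)(6.67) = 2794.7 J
Friction removes W_f = μ_k mg d = (0.19)(41.9)(10)(4.23) = 336.8 J
Energy reaching the spring: E = 2794.7 − 336.8 = 2458.0 J
At max compression ½kx² = E ⇒ x = √(2E/k) = √(2 × 2458.0/795) = 2.487 m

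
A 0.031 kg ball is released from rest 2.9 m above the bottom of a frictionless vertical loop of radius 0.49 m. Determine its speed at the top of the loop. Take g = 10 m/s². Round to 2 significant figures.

v = 6.2 m/s

Energy conservation: mgh = ½mv_top² + mg(2r)
v_top² = 2g(h − 2r) = 2(10)(2.9 − 0.9800) = 38.40
v_top = 6.197 m/s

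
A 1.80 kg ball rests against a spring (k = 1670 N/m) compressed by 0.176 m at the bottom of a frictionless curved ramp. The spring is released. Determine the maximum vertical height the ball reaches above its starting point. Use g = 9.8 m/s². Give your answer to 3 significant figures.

h = 1.47 m

At maximum height the ball is at rest, so ½kx² = mgh
h = kx²/(2mg) = (1670)(0.176)²/(2 × 1.80 × 9.8) = 1.466 m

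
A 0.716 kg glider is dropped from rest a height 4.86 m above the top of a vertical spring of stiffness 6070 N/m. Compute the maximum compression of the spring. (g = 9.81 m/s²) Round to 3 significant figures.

Let x be the compression. The total drop is H + x, and the glider is instantaneously at rest at max compression, so energy conservation gives:
mg(H + x) = ½kx²
½(6070)x² − (0.716)(9.81)x − (0.716)(9.81)(4.86) = 0
3035x² − 7.024x − 34.14 = 0
x = [7.024 + √(49.34 + 414416)]/(2 × 3035) = 0.1072 m

x = 0.107 m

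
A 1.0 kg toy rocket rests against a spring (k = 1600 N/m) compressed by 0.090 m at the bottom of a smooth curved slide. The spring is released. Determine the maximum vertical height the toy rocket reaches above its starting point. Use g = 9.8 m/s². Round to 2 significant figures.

h = 0.66 m

All spring PE becomes gravitational PE at the highest point: ½kx² = mgh
h = kx²/(2mg) = (1600)(0.090)²/(2 × 1.0 × 9.8) = 0.6612 m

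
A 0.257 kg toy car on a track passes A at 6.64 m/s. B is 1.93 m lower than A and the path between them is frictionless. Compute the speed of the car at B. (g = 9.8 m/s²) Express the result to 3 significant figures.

v = 9.05 m/s

Equating total energy at the two states: ½mv₀² + mgh = ½mv²
v² = v₀² + 2gh = (6.64)² + 2(9.8)(1.93) = 81.918
v = √81.918 = 9.051 m/s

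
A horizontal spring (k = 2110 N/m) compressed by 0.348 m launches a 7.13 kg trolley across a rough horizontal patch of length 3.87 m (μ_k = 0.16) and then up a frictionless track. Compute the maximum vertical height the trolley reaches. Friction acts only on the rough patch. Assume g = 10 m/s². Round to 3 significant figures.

Spring energy: E₀ = ½kx² = ½(2110)(0.348)² = 127.76 J
Friction: W_f = μ_k mg d = (0.16)(7.13)(10)(3.87) = 44.15 J
Energy at base of ramp: E = 127.76 − 44.15 = 83.616 J
At max height all remaining energy is PE: mgh = E ⇒ h = E/(mg) = 83.616/(7.13 × 10) = 1.173 m

h = 1.17 m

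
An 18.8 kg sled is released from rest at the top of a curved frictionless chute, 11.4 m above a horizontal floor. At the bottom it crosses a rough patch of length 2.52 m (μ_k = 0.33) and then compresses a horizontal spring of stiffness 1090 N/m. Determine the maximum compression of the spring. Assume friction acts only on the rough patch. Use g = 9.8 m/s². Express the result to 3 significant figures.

x = 1.89 m

Initial energy: E₁ = mgh = (18.8)(9.8)(11.4) = 2100.3 J
Friction removes W_f = μ_k mg d = (0.33)(18.8)(9.8)(2.52) = 153.2 J
Energy reaching the spring: E = 2100.3 − 153.2 = 1947.1 J
At max compression ½kx² = E ⇒ x = √(2E/k) = √(2 × 1947.1/1090) = 1.890 m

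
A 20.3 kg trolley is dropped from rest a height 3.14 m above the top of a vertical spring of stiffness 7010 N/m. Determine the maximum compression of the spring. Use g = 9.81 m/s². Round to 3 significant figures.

Measuring PE from the top of the relaxed spring, at max compression the trolley has dropped H + x with zero KE, so:
mg(H + x) = ½kx²
½(7010)x² − (20.3)(9.81)x − (20.3)(9.81)(3.14) = 0
3505x² − 199.1x − 625.3 = 0
x = [199.1 + √(39658 + 8.7668e+06)]/(2 × 3505) = 0.4517 m

x = 0.452 m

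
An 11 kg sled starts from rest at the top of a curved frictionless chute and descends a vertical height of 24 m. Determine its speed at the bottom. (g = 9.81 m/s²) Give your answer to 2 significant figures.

v = 22 m/s

Equating total energy at the two states: mgh = ½mv²
v = √(2gh) = √(2 × 9.81 × 24) = √470.88 = 21.70 m/s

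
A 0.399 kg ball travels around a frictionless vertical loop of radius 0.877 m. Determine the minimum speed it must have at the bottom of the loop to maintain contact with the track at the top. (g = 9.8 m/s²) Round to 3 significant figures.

At the top: mg = mv_top²/r ⇒ v_top² = gr = 8.595 m²/s²
Energy from bottom to top (height 2r): ½mv_bot² = ½mv_top² + mg(2r)
v_bot² = gr + 4gr = 5gr = 42.97
v_bot = √(5gr) = 6.555 m/s

v = 6.56 m/s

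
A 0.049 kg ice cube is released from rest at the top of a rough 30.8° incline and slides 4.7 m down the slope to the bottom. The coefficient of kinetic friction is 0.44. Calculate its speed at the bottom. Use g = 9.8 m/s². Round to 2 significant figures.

v = 3.5 m/s

Work–energy: mg(L sinθ) − μ_k(mg cosθ)L = ½mv²
mgh = mgL sinθ = (0.049)(9.8)(4.7)sin30.8° = 1.1557 J
W_f = μ_k mg cosθ · L = (0.44)(0.049)(9.8)cos30.8°·4.7 = 0.8530 J
½mv² = 1.1557 − 0.8530 = 0.30266 J
v = √(2 × 0.30266/0.049) = 3.515 m/s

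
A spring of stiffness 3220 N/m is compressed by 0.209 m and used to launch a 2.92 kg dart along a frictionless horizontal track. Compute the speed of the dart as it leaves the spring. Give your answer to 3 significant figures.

v = 6.94 m/s

The dart leaves the spring when the spring is at natural length, so ½kx² = ½mv²
v = x√(k/m) = 0.209 × √(3220/2.92) = 6.940 m/s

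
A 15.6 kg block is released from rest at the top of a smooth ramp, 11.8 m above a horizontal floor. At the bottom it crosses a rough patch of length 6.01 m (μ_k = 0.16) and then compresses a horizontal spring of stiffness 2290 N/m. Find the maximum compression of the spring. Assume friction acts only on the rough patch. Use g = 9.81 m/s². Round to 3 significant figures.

Initial energy: E₁ = mgh = (15.6)(9.81)(11.8) = 1805.8 J
Friction removes W_f = μ_k mg d = (0.16)(15.6)(9.81)(6.01) = 147.2 J
Energy reaching the spring: E = 1805.8 − 147.2 = 1658.7 J
At max compression ½kx² = E ⇒ x = √(2E/k) = √(2 × 1658.7/2290) = 1.204 m

x = 1.20 m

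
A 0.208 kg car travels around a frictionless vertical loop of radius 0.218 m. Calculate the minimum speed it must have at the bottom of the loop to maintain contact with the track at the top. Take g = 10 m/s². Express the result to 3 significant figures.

At the top: mg = mv_top²/r ⇒ v_top² = gr = 2.180 m²/s²
Energy from bottom to top (height 2r): ½mv_bot² = ½mv_top² + mg(2r)
v_bot² = gr + 4gr = 5gr = 10.90
v_bot = √(5gr) = 3.302 m/s

v = 3.30 m/s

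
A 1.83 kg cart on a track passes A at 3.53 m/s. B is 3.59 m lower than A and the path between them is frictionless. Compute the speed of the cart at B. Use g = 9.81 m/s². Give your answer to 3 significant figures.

Equating total energy at the two states: ½mv₀² + mgh = ½mv²
v² = v₀² + 2gh = (3.53)² + 2(9.81)(3.59) = 82.897
v = √82.897 = 9.105 m/s

v = 9.10 m/s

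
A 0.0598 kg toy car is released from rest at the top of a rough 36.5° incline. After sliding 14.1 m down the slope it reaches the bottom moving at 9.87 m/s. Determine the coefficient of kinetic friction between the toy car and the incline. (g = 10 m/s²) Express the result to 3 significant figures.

Energy balance down the incline: mg L sinθ − ½mv² = μ_k (mg cosθ) L
mgL sinθ = 5.0154 J; ½mv² = 2.9128 J
W_f = 5.0154 − 2.9128 = 2.103 J
μ_k = W_f/(mg cosθ · L) = 2.103/(0.4807 × 14.1) = 0.3102

μ_k = 0.310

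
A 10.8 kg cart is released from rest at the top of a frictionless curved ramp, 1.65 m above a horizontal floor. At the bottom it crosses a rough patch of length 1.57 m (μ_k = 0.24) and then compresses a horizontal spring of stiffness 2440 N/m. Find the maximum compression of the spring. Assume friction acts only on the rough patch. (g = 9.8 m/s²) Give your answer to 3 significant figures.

Initial energy: E₁ = mgh = (10.8)(9.8)(1.65) = 174.64 J
Friction removes W_f = μ_k mg d = (0.24)(10.8)(9.8)(1.57) = 39.88 J
Energy reaching the spring: E = 174.64 − 39.88 = 134.76 J
At max compression ½kx² = E ⇒ x = √(2E/k) = √(2 × 134.76/2440) = 0.3323 m

x = 0.332 m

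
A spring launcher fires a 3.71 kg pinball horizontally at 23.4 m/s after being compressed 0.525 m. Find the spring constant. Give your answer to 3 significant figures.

½kx² = ½mv²
k = mv²/x² = (3.71)(23.4)²/(0.525)² = 7370 N/m

k = 7370 N/m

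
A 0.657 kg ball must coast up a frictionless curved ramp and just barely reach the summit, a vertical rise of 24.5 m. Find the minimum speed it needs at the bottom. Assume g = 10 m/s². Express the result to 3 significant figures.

At the top it is momentarily at rest, so all KE converts to PE: ½mv² = mgh
v = √(2gh) = √(2 × 10 × 24.5) = 22.14 m/s

v = 22.1 m/s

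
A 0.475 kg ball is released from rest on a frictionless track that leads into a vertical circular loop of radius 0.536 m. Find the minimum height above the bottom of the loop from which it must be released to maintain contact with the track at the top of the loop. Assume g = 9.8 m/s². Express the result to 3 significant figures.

At the top, for minimum speed gravity alone supplies the centripetal force: mg = mv_top²/r ⇒ v_top² = gr = 5.253 m²/s²
Energy conservation from release height h to the top (height 2r): mgh = ½mv_top² + mg(2r)
h = v_top²/(2g) + 2r = r/2 + 2r = 5r/2 = 1.340 m

h = 1.34 m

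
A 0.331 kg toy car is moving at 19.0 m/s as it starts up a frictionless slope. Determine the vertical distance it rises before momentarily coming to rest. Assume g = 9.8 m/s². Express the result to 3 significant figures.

h = 18.4 m

By energy conservation, ½mv² = mgh
h = v²/(2g) = 19.0²/(2 × 9.8) = 18.42 m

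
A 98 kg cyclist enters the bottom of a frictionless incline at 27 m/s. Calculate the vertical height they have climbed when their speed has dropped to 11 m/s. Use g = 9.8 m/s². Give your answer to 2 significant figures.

Energy balance between the two points: ½mv₁² = ½mv₂² + mgh
h = (v₁² − v₂²)/(2g) = (27² − 11²)/(2 × 9.8) = 31.02 m

h = 31 m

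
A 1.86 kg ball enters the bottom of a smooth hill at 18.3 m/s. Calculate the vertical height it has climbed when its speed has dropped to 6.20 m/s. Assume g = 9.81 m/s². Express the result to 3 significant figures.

h = 15.1 m

Conservation of energy: ½mv₁² = ½mv₂² + mgh
h = (v₁² − v₂²)/(2g) = (18.3² − 6.20²)/(2 × 9.81) = 15.11 m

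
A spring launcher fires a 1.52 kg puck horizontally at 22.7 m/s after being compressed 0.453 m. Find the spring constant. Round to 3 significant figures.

k = 3820 N/m

½kx² = ½mv²
k = mv²/x² = (1.52)(22.7)²/(0.453)² = 3817 N/m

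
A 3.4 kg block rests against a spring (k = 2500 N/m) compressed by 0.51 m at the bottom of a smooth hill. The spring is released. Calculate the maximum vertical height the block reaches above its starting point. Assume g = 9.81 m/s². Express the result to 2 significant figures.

h = 9.7 m

All spring PE becomes gravitational PE at the highest point: ½kx² = mgh
h = kx²/(2mg) = (2500)(0.51)²/(2 × 3.4 × 9.81) = 9.748 m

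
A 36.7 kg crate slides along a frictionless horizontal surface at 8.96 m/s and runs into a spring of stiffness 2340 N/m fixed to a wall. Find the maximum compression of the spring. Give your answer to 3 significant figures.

Conservation of energy between contact and max compression: ½mv² = ½kx²
x = v√(m/k) = 8.96 × √(36.7/2340) = 1.122 m

x = 1.12 m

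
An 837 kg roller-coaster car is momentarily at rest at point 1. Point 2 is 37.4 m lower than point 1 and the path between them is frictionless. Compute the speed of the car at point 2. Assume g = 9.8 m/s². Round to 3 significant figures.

v = 27.1 m/s

Mechanical energy is conserved (no friction): mgh = ½mv²
The mass cancels from both sides.
v = √(2gh) = √(2 × 9.8 × 37.4) = √733.04 = 27.07 m/s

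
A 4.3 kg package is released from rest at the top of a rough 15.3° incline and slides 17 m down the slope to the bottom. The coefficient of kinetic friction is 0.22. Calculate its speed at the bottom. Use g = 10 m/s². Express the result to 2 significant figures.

Work–energy: mg(L sinθ) − μ_k(mg cosθ)L = ½mv²
mgh = mgL sinθ = (4.3)(10)(17)sin15.3° = 192.89 J
W_f = μ_k mg cosθ · L = (0.22)(4.3)(10)cos15.3°·17 = 155.1 J
½mv² = 192.89 − 155.1 = 37.771 J
v = √(2 × 37.771/4.3) = 4.191 m/s

v = 4.2 m/s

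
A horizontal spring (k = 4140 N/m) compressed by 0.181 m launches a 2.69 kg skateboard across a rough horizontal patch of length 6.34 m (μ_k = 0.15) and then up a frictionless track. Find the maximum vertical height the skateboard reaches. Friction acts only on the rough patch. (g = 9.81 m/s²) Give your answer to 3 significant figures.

h = 1.62 m

Spring energy: E₀ = ½kx² = ½(4140)(0.181)² = 67.815 J
Friction: W_f = μ_k mg d = (0.15)(2.69)(9.81)(6.34) = 25.10 J
Energy at base of ramp: E = 67.815 − 25.10 = 42.719 J
At max height all remaining energy is PE: mgh = E ⇒ h = E/(mg) = 42.719/(2.69 × 9.81) = 1.619 m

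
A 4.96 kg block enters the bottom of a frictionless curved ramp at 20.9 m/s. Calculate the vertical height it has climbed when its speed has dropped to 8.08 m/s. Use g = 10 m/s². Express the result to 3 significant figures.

h = 18.6 m

Energy balance between the two points: ½mv₁² = ½mv₂² + mgh
h = (v₁² − v₂²)/(2g) = (20.9² − 8.08²)/(2 × 10) = 18.58 m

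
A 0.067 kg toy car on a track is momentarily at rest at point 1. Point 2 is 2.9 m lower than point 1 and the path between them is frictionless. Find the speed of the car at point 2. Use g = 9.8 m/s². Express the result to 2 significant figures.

v = 7.5 m/s

Mechanical energy is conserved (no friction): mgh = ½mv²
v = √(2gh) = √(2 × 9.8 × 2.9) = √56.840 = 7.539 m/s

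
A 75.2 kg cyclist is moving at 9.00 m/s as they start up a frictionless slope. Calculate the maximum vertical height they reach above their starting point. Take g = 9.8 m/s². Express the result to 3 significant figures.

Setting KE at the bottom equal to PE gained: ½mv² = mgh
h = v²/(2g) = 9.00²/(2 × 9.8) = 4.133 m

h = 4.13 m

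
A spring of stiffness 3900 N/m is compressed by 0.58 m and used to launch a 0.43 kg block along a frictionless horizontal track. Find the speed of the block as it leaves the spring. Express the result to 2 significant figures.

v = 55 m/s

Spring PE converts entirely to kinetic energy: ½kx² = ½mv²
v = x√(k/m) = 0.58 × √(3900/0.43) = 55.24 m/s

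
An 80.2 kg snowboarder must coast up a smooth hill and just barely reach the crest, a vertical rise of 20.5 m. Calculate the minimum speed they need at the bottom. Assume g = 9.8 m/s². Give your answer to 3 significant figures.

At the top they are momentarily at rest, so all KE converts to PE: ½mv² = mgh
v = √(2gh) = √(2 × 9.8 × 20.5) = 20.04 m/s

v = 20.0 m/s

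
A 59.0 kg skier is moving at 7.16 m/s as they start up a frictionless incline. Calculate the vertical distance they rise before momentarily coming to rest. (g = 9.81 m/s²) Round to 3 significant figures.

By energy conservation, ½mv² = mgh
h = v²/(2g) = 7.16²/(2 × 9.81) = 2.613 m

h = 2.61 m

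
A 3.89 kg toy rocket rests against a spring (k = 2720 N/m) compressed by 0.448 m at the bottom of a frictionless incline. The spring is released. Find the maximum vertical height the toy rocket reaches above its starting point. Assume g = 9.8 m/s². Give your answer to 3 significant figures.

All spring PE becomes gravitational PE at the highest point: ½kx² = mgh
h = kx²/(2mg) = (2720)(0.448)²/(2 × 3.89 × 9.8) = 7.160 m

h = 7.16 m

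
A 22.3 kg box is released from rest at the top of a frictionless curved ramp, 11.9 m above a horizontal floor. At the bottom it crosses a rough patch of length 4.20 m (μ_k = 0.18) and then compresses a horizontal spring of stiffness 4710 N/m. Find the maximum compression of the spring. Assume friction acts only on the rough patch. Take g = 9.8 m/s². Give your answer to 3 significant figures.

Initial energy: E₁ = mgh = (22.3)(9.8)(11.9) = 2600.6 J
Friction removes W_f = μ_k mg d = (0.18)(22.3)(9.8)(4.20) = 165.2 J
Energy reaching the spring: E = 2600.6 − 165.2 = 2435.4 J
At max compression ½kx² = E ⇒ x = √(2E/k) = √(2 × 2435.4/4710) = 1.017 m

x = 1.02 m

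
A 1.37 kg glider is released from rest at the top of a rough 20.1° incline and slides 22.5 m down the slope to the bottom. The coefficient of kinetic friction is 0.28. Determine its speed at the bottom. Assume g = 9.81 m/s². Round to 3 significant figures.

v = 5.97 m/s

Energy: mgh = ½mv² + W_f, with h = L sinθ and W_f = μ_k (mg cosθ) L
mgh = mgL sinθ = (1.37)(9.81)(22.5)sin20.1° = 103.92 J
W_f = μ_k mg cosθ · L = (0.28)(1.37)(9.81)cos20.1°·22.5 = 79.51 J
½mv² = 103.92 − 79.51 = 24.407 J
v = √(2 × 24.407/1.37) = 5.969 m/s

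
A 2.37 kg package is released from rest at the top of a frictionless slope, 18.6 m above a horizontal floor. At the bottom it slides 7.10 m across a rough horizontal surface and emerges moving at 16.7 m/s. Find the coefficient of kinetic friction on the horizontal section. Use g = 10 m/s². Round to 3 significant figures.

μ_k = 0.656

Energy at the top = energy at the end + work done against friction:
mgh = ½mv² + μ_k m g d
mgh = 440.82 J; ½mv² = 330.48 J
W_f = 440.82 − 330.48 = 110.3 J
μ_k = W_f/(mg·d) = 110.3/(23.70 × 7.10) = 0.6557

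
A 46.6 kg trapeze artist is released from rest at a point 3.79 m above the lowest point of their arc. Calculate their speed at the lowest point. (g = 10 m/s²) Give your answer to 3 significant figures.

Energy conservation between the two points: mgh = ½mv²
The mass cancels from both sides.
v = √(2gh) = √(2 × 10 × 3.79) = √75.800 = 8.706 m/s

v = 8.71 m/s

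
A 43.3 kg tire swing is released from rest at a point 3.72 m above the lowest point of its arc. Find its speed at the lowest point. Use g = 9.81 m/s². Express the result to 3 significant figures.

v = 8.54 m/s

By conservation of mechanical energy, mgh = ½mv²
v = √(2gh) = √(2 × 9.81 × 3.72) = √72.986 = 8.543 m/s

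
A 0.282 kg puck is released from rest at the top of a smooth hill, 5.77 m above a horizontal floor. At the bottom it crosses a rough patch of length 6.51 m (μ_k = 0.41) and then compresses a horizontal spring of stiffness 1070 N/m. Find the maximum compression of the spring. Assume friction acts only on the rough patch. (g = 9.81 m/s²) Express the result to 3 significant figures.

Initial energy: E₁ = mgh = (0.282)(9.81)(5.77) = 15.962 J
Friction removes W_f = μ_k mg d = (0.41)(0.282)(9.81)(6.51) = 7.384 J
Energy reaching the spring: E = 15.962 − 7.384 = 8.5784 J
At max compression ½kx² = E ⇒ x = √(2E/k) = √(2 × 8.5784/1070) = 0.1266 m

x = 0.127 m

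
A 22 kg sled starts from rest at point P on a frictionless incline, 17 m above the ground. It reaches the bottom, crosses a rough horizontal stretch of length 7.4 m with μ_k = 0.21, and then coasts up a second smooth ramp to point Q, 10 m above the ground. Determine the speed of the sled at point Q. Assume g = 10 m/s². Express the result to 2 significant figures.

Energy at P: mgh₁ = (22)(10)(17) = 3740.0 J
Friction loss: W_f = μ_k mg d = 341.9 J
At Q: ½mv² + mgh₂ = mgh₁ − W_f
½mv² = 3740.0 − 341.9 − 2200.0 = 1198.1 J
v = √(2 × 1198.1/22) = 10.44 m/s

v = 10 m/s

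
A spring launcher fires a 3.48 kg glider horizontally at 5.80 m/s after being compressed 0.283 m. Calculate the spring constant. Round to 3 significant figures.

k = 1460 N/m

½kx² = ½mv²
k = mv²/x² = (3.48)(5.80)²/(0.283)² = 1462 N/m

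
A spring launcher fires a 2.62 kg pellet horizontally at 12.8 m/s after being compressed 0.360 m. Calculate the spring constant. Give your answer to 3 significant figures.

k = 3310 N/m

½kx² = ½mv²
k = mv²/x² = (2.62)(12.8)²/(0.360)² = 3312 N/m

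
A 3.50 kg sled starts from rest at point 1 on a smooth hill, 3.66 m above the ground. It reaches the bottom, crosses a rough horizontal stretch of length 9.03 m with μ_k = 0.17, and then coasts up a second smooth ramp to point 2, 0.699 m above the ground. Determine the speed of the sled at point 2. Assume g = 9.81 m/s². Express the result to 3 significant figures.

Energy at 1: mgh₁ = (3.50)(9.81)(3.66) = 125.67 J
Friction loss: W_f = μ_k mg d = 52.71 J
At 2: ½mv² + mgh₂ = mgh₁ − W_f
½mv² = 125.67 − 52.71 − 24.000 = 48.958 J
v = √(2 × 48.958/3.50) = 5.289 m/s

v = 5.29 m/s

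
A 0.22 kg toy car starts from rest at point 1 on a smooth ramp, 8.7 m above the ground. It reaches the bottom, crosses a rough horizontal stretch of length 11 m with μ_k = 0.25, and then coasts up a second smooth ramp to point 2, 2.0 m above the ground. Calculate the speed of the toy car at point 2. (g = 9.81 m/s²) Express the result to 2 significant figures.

Energy at 1: mgh₁ = (0.22)(9.81)(8.7) = 18.776 J
Friction loss: W_f = μ_k mg d = 5.935 J
At 2: ½mv² + mgh₂ = mgh₁ − W_f
½mv² = 18.776 − 5.935 − 4.3164 = 8.5249 J
v = √(2 × 8.5249/0.22) = 8.803 m/s

v = 8.8 m/s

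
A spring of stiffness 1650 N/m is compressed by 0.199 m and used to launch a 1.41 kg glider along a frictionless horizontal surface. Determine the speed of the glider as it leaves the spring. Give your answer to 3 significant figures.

Conservation of energy: ½kx² = ½mv²
v = x√(k/m) = 0.199 × √(1650/1.41) = 6.807 m/s

v = 6.81 m/s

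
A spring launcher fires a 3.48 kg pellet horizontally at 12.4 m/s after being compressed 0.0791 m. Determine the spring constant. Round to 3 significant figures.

Energy stored in the spring equals the launch KE: ½kx² = ½mv²
k = mv²/x² = (3.48)(12.4)²/(0.0791)² = 85520 N/m

k = 85500 N/m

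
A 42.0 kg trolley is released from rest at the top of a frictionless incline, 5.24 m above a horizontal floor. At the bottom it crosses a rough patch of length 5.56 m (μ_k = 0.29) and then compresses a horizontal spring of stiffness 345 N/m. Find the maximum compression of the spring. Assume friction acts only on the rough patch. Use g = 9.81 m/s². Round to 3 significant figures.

x = 2.94 m

Initial energy: E₁ = mgh = (42.0)(9.81)(5.24) = 2159.0 J
Friction removes W_f = μ_k mg d = (0.29)(42.0)(9.81)(5.56) = 664.3 J
Energy reaching the spring: E = 2159.0 − 664.3 = 1494.6 J
At max compression ½kx² = E ⇒ x = √(2E/k) = √(2 × 1494.6/345) = 2.944 m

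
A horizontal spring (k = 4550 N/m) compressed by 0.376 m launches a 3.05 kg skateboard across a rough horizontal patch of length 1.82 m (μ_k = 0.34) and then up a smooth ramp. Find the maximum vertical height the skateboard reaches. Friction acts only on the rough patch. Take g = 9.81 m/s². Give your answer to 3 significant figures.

Spring energy: E₀ = ½kx² = ½(4550)(0.376)² = 321.63 J
Friction: W_f = μ_k mg d = (0.34)(3.05)(9.81)(1.82) = 18.51 J
Energy at base of ramp: E = 321.63 − 18.51 = 303.12 J
At max height all remaining energy is PE: mgh = E ⇒ h = E/(mg) = 303.12/(3.05 × 9.81) = 10.13 m

h = 10.1 m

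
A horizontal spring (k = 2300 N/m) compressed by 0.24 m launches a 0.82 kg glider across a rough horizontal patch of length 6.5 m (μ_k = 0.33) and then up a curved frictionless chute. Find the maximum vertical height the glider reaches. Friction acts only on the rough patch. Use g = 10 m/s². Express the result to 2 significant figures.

h = 5.9 m

Spring energy: E₀ = ½kx² = ½(2300)(0.24)² = 66.240 J
Friction: W_f = μ_k mg d = (0.33)(0.82)(10)(6.5) = 17.59 J
Energy at base of ramp: E = 66.240 − 17.59 = 48.651 J
At max height all remaining energy is PE: mgh = E ⇒ h = E/(mg) = 48.651/(0.82 × 10) = 5.933 m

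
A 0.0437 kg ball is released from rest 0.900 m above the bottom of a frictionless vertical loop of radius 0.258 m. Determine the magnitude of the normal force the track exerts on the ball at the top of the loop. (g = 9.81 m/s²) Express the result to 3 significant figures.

Energy from release to top (height 2r): mgh = ½mv_top² + mg(2r)
v_top² = 2g(h − 2r) = 2(9.81)(0.900 − 0.5160) = 7.5341 m²/s²
At the top, both N and weight point toward the centre: N + mg = mv_top²/r
N = m(v_top²/r − g) = 0.0437(7.5341/0.258 − 9.81) = 0.8474 N

N = 0.847 N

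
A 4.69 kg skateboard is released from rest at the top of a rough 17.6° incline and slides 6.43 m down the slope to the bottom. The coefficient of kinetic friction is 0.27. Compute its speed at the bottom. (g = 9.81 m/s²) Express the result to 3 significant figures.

Energy: mgh = ½mv² + W_f, with h = L sinθ and W_f = μ_k (mg cosθ) L
mgh = mgL sinθ = (4.69)(9.81)(6.43)sin17.6° = 89.452 J
W_f = μ_k mg cosθ · L = (0.27)(4.69)(9.81)cos17.6°·6.43 = 76.14 J
½mv² = 89.452 − 76.14 = 13.315 J
v = √(2 × 13.315/4.69) = 2.383 m/s

v = 2.38 m/s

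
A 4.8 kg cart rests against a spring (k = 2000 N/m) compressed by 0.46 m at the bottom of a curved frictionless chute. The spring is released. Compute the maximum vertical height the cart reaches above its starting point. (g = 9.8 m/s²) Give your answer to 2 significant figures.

h = 4.5 m

Energy conservation from release to the highest point: ½kx² = mgh
h = kx²/(2mg) = (2000)(0.46)²/(2 × 4.8 × 9.8) = 4.498 m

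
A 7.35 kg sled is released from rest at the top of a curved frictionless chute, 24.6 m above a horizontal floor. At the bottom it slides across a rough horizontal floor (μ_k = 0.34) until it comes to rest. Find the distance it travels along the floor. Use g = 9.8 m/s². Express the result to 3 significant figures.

Applying the work–energy principle:
At rest all PE has been dissipated by friction: mgh = μ_k m g d
d = h/μ_k = 24.6/0.34 = 72.35 m

d = 72.4 m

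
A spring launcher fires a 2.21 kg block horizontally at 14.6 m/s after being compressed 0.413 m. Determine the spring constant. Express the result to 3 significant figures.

Energy stored in the spring equals the launch KE: ½kx² = ½mv²
k = mv²/x² = (2.21)(14.6)²/(0.413)² = 2762 N/m

k = 2760 N/m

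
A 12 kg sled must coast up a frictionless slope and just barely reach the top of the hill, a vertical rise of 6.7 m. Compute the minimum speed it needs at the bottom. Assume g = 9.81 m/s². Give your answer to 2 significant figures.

v = 11 m/s

At the top it is momentarily at rest, so all KE converts to PE: ½mv² = mgh
v = √(2gh) = √(2 × 9.81 × 6.7) = 11.47 m/s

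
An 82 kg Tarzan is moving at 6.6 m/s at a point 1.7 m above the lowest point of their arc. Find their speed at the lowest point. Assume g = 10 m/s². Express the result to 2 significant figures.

By conservation of mechanical energy, ½mv₀² + mgh = ½mv²
The mass cancels from both sides.
v² = v₀² + 2gh = (6.6)² + 2(10)(1.7) = 77.560
v = √77.560 = 8.807 m/s

v = 8.8 m/s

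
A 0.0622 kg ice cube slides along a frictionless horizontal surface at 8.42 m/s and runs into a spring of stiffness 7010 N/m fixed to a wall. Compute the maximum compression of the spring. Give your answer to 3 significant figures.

At max compression the cube is momentarily at rest: ½mv² = ½kx²
x = v√(m/k) = 8.42 × √(0.0622/7010) = 0.02508 m

x = 0.0251 m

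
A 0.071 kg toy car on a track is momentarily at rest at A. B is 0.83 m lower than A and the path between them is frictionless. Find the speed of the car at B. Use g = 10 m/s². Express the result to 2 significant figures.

v = 4.1 m/s

Equating total energy at the two states: mgh = ½mv²
v = √(2gh) = √(2 × 10 × 0.83) = √16.600 = 4.074 m/s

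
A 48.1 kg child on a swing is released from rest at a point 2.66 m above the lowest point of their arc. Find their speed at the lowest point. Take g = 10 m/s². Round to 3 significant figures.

v = 7.29 m/s

Energy conservation between the two points: mgh = ½mv²
The mass cancels from both sides.
v = √(2gh) = √(2 × 10 × 2.66) = √53.200 = 7.294 m/s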